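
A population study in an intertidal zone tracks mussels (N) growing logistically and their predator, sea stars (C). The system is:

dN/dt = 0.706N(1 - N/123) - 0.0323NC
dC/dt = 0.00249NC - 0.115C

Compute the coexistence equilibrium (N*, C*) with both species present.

From dC/dt = 0 with C > 0: 0.00249N* = 0.115, so N* = 46.2.
Substitute into dN/dt = 0: 0.706(1 - 46.2/123) = 0.0323C*.
The bracket is 0.625, giving C* = 0.441/0.0323 = 13.7.

N* ≈ 46.2, C* ≈ 13.7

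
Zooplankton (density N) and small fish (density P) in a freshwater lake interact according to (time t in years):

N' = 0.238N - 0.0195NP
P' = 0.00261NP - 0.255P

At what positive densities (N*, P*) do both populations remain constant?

N* ≈ 97.7, P* ≈ 12.2

Set dP/dt = 0 with P > 0: 0.00261N - 0.255 = 0, so N* = 0.255/0.00261 = 97.7.
Set dN/dt = 0 with N > 0: 0.238 - 0.0195P = 0, so P* = 0.238/0.0195 = 12.2.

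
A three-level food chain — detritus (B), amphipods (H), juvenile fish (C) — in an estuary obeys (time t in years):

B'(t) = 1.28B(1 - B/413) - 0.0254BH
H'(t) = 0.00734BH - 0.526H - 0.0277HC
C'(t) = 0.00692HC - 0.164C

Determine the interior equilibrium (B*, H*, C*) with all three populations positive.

B* ≈ 219, H* ≈ 23.7, C* ≈ 39

From dC/dt = 0: 0.00692H* = 0.164, so H* = 23.7.
From dB/dt = 0: 1.28(1 - B*/413) = 0.0254·23.7, giving B* = 413·(1 - 0.47) = 219.
From dH/dt = 0: 0.00734·219 - 0.526 = 0.0277C*, so C* = 1.08/0.0277 = 39.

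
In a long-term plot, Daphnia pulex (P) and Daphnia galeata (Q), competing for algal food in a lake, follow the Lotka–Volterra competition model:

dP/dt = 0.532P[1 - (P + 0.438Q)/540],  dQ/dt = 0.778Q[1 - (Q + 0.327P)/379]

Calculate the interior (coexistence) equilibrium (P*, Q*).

P* ≈ 437, Q* ≈ 236

Setting both brackets to zero gives the nullclines P + 0.438Q = 540 and 0.327P + Q = 379.
Substituting Q = 379 - 0.327P into the first: P(1 - 0.438·0.327) = 540 - 0.438·379.
So P* = 374/0.857 = 437, and then Q* = 379 - 0.327·437 = 236.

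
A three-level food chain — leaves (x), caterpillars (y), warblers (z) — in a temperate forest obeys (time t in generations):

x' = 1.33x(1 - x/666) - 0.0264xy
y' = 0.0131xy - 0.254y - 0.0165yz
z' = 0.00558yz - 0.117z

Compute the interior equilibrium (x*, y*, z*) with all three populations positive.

From dz/dt = 0: 0.00558y* = 0.117, so y* = 21.
From dx/dt = 0: 1.33(1 - x*/666) = 0.0264·21, giving x* = 666·(1 - 0.416) = 389.
From dy/dt = 0: 0.0131·389 - 0.254 = 0.0165z*, so z* = 4.84/0.0165 = 293.

x* ≈ 389, y* ≈ 21, z* ≈ 293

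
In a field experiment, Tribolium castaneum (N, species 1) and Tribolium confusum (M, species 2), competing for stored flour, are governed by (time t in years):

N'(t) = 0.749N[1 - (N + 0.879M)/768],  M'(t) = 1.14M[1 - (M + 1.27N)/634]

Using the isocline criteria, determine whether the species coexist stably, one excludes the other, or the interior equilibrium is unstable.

Compare the nullcline intercepts: K1/α12 = 768/0.879 = 874 > K2 = 634; K2/α21 = 634/1.27 = 499 < K1 = 768.
Since the inequalities point opposite ways, species 1 can invade but species 2 cannot.

species 1 excludes species 2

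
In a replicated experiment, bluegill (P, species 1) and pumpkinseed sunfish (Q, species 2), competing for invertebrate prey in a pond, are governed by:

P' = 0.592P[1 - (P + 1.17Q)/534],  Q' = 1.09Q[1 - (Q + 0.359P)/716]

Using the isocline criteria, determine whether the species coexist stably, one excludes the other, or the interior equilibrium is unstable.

species 2 excludes species 1

Compare the nullcline intercepts: K1/α12 = 534/1.17 = 456 < K2 = 716; K2/α21 = 716/0.359 = 1990 > K1 = 534.
Since the inequalities point opposite ways, species 2 can invade but species 1 cannot.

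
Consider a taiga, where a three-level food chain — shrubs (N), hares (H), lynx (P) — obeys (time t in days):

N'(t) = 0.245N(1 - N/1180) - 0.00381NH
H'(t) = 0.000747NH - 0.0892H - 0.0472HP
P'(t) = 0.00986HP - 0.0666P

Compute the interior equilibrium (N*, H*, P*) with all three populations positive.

N* ≈ 1060, H* ≈ 6.75, P* ≈ 14.8

From dP/dt = 0: 0.00986H* = 0.0666, so H* = 6.75.
From dN/dt = 0: 0.245(1 - N*/1180) = 0.00381·6.75, giving N* = 1180·(1 - 0.105) = 1060.
From dH/dt = 0: 0.000747·1060 - 0.0892 = 0.0472P*, so P* = 0.7/0.0472 = 14.8.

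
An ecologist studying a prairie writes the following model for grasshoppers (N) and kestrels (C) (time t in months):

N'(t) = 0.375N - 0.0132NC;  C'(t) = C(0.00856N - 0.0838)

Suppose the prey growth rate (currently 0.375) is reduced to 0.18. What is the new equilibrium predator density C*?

At the interior fixed point, setting dN/dt = 0 with N > 0 fixes C* = (prey growth rate)/(NC coefficient) — independent of the other coefficients.
With the change, C* = 0.18/0.0132 = 13.6; it falls from 28.4.

C* ≈ 13.6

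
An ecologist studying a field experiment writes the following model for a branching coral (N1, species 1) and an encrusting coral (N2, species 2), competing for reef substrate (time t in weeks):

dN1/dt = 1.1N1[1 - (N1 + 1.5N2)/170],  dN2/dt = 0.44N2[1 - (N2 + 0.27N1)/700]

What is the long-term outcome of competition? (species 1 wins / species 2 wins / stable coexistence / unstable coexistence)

Compare the nullcline intercepts: K1/α12 = 170/1.5 = 113 < K2 = 700; K2/α21 = 700/0.27 = 2590 > K1 = 170.
Since the inequalities point opposite ways, species 2 can invade but species 1 cannot.

species 2 excludes species 1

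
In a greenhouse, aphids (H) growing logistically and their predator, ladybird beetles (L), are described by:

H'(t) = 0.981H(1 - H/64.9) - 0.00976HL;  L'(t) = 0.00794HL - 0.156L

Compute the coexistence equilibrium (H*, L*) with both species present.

From dL/dt = 0 with L > 0: 0.00794H* = 0.156, so H* = 19.6.
Substitute into dH/dt = 0: 0.981(1 - 19.6/64.9) = 0.00976L*.
The bracket is 0.697, giving L* = 0.684/0.00976 = 70.1.

H* ≈ 19.6, L* ≈ 70.1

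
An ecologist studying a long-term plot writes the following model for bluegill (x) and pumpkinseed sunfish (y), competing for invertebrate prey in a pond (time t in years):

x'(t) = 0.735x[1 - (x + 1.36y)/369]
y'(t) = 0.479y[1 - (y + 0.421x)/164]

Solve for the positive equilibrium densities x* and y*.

Setting both brackets to zero gives the nullclines x + 1.36y = 369 and 0.421x + y = 164.
Substituting y = 164 - 0.421x into the first: x(1 - 1.36·0.421) = 369 - 1.36·164.
So x* = 146/0.427 = 341, and then y* = 164 - 0.421·341 = 20.2.

x* ≈ 341, y* ≈ 20.2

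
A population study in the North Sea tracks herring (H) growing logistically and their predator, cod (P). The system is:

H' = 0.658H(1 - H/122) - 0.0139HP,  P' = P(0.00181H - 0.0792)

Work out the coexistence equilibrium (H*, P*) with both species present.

H* ≈ 43.8, P* ≈ 30.4

From dP/dt = 0 with P > 0: 0.00181H* = 0.0792, so H* = 43.8.
Substitute into dH/dt = 0: 0.658(1 - 43.8/122) = 0.0139P*.
The bracket is 0.641, giving P* = 0.422/0.0139 = 30.4.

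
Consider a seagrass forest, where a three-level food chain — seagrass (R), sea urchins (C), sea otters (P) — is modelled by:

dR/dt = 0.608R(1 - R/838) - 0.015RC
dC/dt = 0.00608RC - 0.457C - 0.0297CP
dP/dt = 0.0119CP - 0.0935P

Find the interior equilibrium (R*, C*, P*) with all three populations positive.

From dP/dt = 0: 0.0119C* = 0.0935, so C* = 7.86.
From dR/dt = 0: 0.608(1 - R*/838) = 0.015·7.86, giving R* = 838·(1 - 0.194) = 676.
From dC/dt = 0: 0.00608·676 - 0.457 = 0.0297P*, so P* = 3.65/0.0297 = 123.

R* ≈ 676, C* ≈ 7.86, P* ≈ 123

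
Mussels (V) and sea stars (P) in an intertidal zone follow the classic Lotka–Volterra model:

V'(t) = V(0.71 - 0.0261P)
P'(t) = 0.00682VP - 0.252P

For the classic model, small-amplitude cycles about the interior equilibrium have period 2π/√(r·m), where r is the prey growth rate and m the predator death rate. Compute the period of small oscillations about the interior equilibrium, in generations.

Here r = 0.71 and m = 0.252, so r·m = 0.179.
ω = √0.179 = 0.423 per generation, hence T = 2π/ω ≈ 14.9 generations.

T ≈ 14.9 generations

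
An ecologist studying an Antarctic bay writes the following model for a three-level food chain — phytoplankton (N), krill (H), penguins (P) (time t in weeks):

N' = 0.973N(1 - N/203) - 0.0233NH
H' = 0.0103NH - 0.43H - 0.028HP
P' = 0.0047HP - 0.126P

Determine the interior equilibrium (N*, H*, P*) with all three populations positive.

N* ≈ 72.7, H* ≈ 26.8, P* ≈ 11.4

From dP/dt = 0: 0.0047H* = 0.126, so H* = 26.8.
From dN/dt = 0: 0.973(1 - N*/203) = 0.0233·26.8, giving N* = 203·(1 - 0.642) = 72.7.
From dH/dt = 0: 0.0103·72.7 - 0.43 = 0.028P*, so P* = 0.319/0.028 = 11.4.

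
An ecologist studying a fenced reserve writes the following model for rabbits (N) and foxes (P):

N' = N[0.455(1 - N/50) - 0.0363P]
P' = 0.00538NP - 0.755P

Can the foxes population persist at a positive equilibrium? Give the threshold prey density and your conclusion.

Threshold N = 140; K < 140, so no, the predator goes extinct.

The predator equation gives dP/dt > 0 only when N > 0.755/0.00538 = 140.
Without the predator, N → K = 50. Since 50 < 140, the predator cannot invade.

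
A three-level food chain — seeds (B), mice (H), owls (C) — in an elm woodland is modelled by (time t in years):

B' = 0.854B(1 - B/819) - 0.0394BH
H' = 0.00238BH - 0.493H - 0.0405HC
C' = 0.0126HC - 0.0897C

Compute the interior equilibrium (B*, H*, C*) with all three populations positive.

B* ≈ 550, H* ≈ 7.12, C* ≈ 20.1

From dC/dt = 0: 0.0126H* = 0.0897, so H* = 7.12.
From dB/dt = 0: 0.854(1 - B*/819) = 0.0394·7.12, giving B* = 819·(1 - 0.328) = 550.
From dH/dt = 0: 0.00238·550 - 0.493 = 0.0405C*, so C* = 0.816/0.0405 = 20.1.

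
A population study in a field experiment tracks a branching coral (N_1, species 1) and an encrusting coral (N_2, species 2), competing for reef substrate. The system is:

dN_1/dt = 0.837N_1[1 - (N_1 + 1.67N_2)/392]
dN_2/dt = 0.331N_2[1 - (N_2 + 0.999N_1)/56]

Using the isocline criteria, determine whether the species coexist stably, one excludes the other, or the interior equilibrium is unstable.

Compare the nullcline intercepts: K1/α12 = 392/1.67 = 235 > K2 = 56; K2/α21 = 56/0.999 = 56.1 < K1 = 392.
Since the inequalities point opposite ways, species 1 can invade but species 2 cannot.

species 1 excludes species 2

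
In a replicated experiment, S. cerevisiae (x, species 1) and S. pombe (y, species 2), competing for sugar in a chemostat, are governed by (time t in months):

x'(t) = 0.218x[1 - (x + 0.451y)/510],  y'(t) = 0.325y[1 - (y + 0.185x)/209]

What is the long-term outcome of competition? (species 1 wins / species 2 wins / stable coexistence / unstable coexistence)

Compare the nullcline intercepts: K1/α12 = 510/0.451 = 1130 > K2 = 209; K2/α21 = 209/0.185 = 1130 > K1 = 510.
Since both inequalities hold, each species can invade when rare, so the interior equilibrium is stable.

stable coexistence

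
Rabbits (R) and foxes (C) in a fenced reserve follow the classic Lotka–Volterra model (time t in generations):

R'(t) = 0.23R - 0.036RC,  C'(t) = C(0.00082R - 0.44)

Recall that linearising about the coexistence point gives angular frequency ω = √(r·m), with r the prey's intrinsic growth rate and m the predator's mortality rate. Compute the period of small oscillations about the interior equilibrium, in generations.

T ≈ 19.8 generations

Here r = 0.23 and m = 0.44, so r·m = 0.101.
ω = √0.101 = 0.318 per generation, hence T = 2π/ω ≈ 19.8 generations.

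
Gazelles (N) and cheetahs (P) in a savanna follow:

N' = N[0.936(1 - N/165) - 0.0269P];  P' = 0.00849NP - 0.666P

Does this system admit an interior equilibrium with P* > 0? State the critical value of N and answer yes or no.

The predator equation gives dP/dt > 0 only when N > 0.666/0.00849 = 78.4.
Without the predator, N → K = 165. Since 165 > 78.4, the predator can invade and persist.

Threshold N = 78.4; K > 78.4, so yes, the predator persists.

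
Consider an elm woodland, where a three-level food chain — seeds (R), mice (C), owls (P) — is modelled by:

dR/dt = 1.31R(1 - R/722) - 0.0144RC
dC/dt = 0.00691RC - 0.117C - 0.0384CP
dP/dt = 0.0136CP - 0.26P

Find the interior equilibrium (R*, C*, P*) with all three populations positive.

R* ≈ 570, C* ≈ 19.1, P* ≈ 99.6

From dP/dt = 0: 0.0136C* = 0.26, so C* = 19.1.
From dR/dt = 0: 1.31(1 - R*/722) = 0.0144·19.1, giving R* = 722·(1 - 0.21) = 570.
From dC/dt = 0: 0.00691·570 - 0.117 = 0.0384P*, so P* = 3.82/0.0384 = 99.6.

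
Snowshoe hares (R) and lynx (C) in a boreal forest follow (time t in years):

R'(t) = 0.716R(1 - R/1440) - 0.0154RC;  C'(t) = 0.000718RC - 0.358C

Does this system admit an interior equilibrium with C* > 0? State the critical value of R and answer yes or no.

Threshold R = 499; K > 499, so yes, the predator persists.

The predator equation gives dC/dt > 0 only when R > 0.358/0.000718 = 499.
Without the predator, R → K = 1440. Since 1440 > 499, the predator can invade and persist.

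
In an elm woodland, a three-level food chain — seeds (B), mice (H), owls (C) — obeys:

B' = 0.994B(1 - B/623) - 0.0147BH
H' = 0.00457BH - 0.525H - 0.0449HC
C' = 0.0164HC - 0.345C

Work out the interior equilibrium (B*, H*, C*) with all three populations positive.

B* ≈ 429, H* ≈ 21, C* ≈ 32

From dC/dt = 0: 0.0164H* = 0.345, so H* = 21.
From dB/dt = 0: 0.994(1 - B*/623) = 0.0147·21, giving B* = 623·(1 - 0.311) = 429.
From dH/dt = 0: 0.00457·429 - 0.525 = 0.0449C*, so C* = 1.44/0.0449 = 32.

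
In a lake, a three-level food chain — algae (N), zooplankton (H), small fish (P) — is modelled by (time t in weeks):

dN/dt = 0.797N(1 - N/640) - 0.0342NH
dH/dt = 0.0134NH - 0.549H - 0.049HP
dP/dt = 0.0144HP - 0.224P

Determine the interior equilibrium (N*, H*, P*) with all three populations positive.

N* ≈ 213, H* ≈ 15.6, P* ≈ 47

From dP/dt = 0: 0.0144H* = 0.224, so H* = 15.6.
From dN/dt = 0: 0.797(1 - N*/640) = 0.0342·15.6, giving N* = 640·(1 - 0.668) = 213.
From dH/dt = 0: 0.0134·213 - 0.549 = 0.049P*, so P* = 2.3/0.049 = 47.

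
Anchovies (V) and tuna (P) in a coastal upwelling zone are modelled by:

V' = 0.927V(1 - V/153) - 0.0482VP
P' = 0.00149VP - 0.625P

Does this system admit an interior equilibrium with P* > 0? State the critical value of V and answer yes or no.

Threshold V = 419; K < 419, so no, the predator goes extinct.

The predator equation gives dP/dt > 0 only when V > 0.625/0.00149 = 419.
Without the predator, V → K = 153. Since 153 < 419, the predator cannot invade.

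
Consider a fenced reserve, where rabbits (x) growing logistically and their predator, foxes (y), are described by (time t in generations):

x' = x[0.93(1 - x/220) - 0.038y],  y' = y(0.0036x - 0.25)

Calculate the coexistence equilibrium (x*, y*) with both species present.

From dy/dt = 0 with y > 0: 0.0036x* = 0.25, so x* = 69.4.
Substitute into dx/dt = 0: 0.93(1 - 69.4/220) = 0.038y*.
The bracket is 0.684, giving y* = 0.636/0.038 = 16.7.

x* ≈ 69.4, y* ≈ 16.7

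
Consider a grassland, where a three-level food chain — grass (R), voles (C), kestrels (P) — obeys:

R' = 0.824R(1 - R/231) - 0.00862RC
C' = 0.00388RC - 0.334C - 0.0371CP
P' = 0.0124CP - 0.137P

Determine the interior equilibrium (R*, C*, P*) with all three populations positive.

R* ≈ 204, C* ≈ 11, P* ≈ 12.4

From dP/dt = 0: 0.0124C* = 0.137, so C* = 11.
From dR/dt = 0: 0.824(1 - R*/231) = 0.00862·11, giving R* = 231·(1 - 0.116) = 204.
From dC/dt = 0: 0.00388·204 - 0.334 = 0.0371P*, so P* = 0.459/0.0371 = 12.4.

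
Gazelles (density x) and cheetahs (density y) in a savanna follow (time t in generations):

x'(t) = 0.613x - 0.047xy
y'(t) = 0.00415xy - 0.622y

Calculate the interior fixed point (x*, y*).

x* ≈ 150, y* ≈ 13

Set dy/dt = 0 with y > 0: 0.00415x - 0.622 = 0, so x* = 0.622/0.00415 = 150.
Set dx/dt = 0 with x > 0: 0.613 - 0.047y = 0, so y* = 0.613/0.047 = 13.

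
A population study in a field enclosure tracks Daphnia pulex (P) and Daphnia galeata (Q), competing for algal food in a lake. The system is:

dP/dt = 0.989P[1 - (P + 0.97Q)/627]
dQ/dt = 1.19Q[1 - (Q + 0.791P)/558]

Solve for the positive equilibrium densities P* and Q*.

P* ≈ 368, Q* ≈ 267

Setting both brackets to zero gives the nullclines P + 0.97Q = 627 and 0.791P + Q = 558.
Substituting Q = 558 - 0.791P into the first: P(1 - 0.97·0.791) = 627 - 0.97·558.
So P* = 85.7/0.233 = 368, and then Q* = 558 - 0.791·368 = 267.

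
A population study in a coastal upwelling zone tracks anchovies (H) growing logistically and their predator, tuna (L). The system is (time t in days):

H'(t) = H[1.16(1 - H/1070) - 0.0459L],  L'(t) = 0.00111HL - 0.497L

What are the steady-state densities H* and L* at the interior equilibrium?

H* ≈ 448, L* ≈ 14.7

From dL/dt = 0 with L > 0: 0.00111H* = 0.497, so H* = 448.
Substitute into dH/dt = 0: 1.16(1 - 448/1070) = 0.0459L*.
The bracket is 0.582, giving L* = 0.675/0.0459 = 14.7.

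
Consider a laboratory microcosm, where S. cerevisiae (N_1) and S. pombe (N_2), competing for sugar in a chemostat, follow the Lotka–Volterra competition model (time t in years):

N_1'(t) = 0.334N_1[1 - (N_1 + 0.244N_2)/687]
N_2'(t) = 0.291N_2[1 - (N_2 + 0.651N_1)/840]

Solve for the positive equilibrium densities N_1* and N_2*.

N_1* ≈ 573, N_2* ≈ 467

Setting both brackets to zero gives the nullclines N_1 + 0.244N_2 = 687 and 0.651N_1 + N_2 = 840.
Substituting N_2 = 840 - 0.651N_1 into the first: N_1(1 - 0.244·0.651) = 687 - 0.244·840.
So N_1* = 482/0.841 = 573, and then N_2* = 840 - 0.651·573 = 467.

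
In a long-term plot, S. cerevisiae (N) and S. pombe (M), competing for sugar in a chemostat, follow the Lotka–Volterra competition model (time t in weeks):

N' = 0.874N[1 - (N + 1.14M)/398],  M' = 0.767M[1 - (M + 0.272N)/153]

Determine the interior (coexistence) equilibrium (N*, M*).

Setting both brackets to zero gives the nullclines N + 1.14M = 398 and 0.272N + M = 153.
Substituting M = 153 - 0.272N into the first: N(1 - 1.14·0.272) = 398 - 1.14·153.
So N* = 224/0.69 = 324, and then M* = 153 - 0.272·324 = 64.9.

N* ≈ 324, M* ≈ 64.9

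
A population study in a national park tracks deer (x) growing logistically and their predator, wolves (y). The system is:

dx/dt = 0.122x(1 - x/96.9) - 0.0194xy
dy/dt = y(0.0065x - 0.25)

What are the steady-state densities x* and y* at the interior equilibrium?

x* ≈ 38.5, y* ≈ 3.79

From dy/dt = 0 with y > 0: 0.0065x* = 0.25, so x* = 38.5.
Substitute into dx/dt = 0: 0.122(1 - 38.5/96.9) = 0.0194y*.
The bracket is 0.603, giving y* = 0.0736/0.0194 = 3.79.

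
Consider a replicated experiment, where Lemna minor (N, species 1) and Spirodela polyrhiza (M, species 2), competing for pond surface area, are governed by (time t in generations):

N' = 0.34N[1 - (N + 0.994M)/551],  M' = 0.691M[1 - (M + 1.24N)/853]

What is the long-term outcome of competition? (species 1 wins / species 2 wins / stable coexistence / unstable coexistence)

species 2 excludes species 1

Compare the nullcline intercepts: K1/α12 = 551/0.994 = 554 < K2 = 853; K2/α21 = 853/1.24 = 688 > K1 = 551.
Since the inequalities point opposite ways, species 2 can invade but species 1 cannot.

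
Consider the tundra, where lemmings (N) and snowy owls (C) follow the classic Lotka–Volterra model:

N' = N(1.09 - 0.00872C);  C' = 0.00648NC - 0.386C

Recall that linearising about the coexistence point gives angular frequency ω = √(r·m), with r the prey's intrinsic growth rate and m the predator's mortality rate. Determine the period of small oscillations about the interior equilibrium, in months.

Here r = 1.09 and m = 0.386, so r·m = 0.421.
ω = √0.421 = 0.649 per month, hence T = 2π/ω ≈ 9.69 months.

T ≈ 9.69 months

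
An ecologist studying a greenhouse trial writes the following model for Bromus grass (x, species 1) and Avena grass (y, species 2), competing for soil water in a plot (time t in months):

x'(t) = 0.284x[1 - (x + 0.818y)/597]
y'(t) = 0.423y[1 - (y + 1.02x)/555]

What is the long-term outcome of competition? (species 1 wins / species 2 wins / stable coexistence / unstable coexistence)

Compare the nullcline intercepts: K1/α12 = 597/0.818 = 730 > K2 = 555; K2/α21 = 555/1.02 = 544 < K1 = 597.
Since the inequalities point opposite ways, species 1 can invade but species 2 cannot.

species 1 excludes species 2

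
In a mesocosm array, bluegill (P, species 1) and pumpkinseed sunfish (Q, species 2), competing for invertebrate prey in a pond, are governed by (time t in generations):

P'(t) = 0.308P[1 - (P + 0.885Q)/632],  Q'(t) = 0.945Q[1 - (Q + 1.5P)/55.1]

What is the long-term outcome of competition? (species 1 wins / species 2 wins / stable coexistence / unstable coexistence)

species 1 excludes species 2

Compare the nullcline intercepts: K1/α12 = 632/0.885 = 714 > K2 = 55.1; K2/α21 = 55.1/1.5 = 36.7 < K1 = 632.
Since the inequalities point opposite ways, species 1 can invade but species 2 cannot.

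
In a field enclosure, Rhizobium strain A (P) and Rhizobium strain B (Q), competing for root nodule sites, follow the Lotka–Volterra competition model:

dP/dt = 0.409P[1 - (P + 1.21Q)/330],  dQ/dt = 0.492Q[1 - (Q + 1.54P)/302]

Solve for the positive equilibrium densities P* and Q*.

Setting both brackets to zero gives the nullclines P + 1.21Q = 330 and 1.54P + Q = 302.
Substituting Q = 302 - 1.54P into the first: P(1 - 1.21·1.54) = 330 - 1.21·302.
So P* = -35.4/-0.863 = 41, and then Q* = 302 - 1.54·41 = 239.

P* ≈ 41, Q* ≈ 239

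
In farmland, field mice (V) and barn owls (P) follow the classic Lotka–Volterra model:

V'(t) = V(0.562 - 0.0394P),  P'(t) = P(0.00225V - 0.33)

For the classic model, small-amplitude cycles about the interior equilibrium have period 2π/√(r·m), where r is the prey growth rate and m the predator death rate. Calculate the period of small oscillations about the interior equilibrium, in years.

T ≈ 14.6 years

Here r = 0.562 and m = 0.33, so r·m = 0.185.
ω = √0.185 = 0.431 per year, hence T = 2π/ω ≈ 14.6 years.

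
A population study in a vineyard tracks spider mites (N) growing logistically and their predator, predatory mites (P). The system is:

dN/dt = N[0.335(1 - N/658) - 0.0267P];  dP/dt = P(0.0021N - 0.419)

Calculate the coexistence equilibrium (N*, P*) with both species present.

From dP/dt = 0 with P > 0: 0.0021N* = 0.419, so N* = 200.
Substitute into dN/dt = 0: 0.335(1 - 200/658) = 0.0267P*.
The bracket is 0.697, giving P* = 0.233/0.0267 = 8.74.

N* ≈ 200, P* ≈ 8.74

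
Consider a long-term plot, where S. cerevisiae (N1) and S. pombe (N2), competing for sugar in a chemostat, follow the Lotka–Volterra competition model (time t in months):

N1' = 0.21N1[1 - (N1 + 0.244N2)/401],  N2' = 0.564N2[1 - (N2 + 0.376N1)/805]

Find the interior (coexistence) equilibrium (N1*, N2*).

N1* ≈ 225, N2* ≈ 720

Setting both brackets to zero gives the nullclines N1 + 0.244N2 = 401 and 0.376N1 + N2 = 805.
Substituting N2 = 805 - 0.376N1 into the first: N1(1 - 0.244·0.376) = 401 - 0.244·805.
So N1* = 205/0.908 = 225, and then N2* = 805 - 0.376·225 = 720.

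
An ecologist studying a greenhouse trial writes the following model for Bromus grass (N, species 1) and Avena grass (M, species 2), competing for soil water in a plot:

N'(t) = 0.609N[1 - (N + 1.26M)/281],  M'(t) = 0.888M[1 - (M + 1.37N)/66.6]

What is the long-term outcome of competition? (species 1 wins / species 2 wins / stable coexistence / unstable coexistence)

Compare the nullcline intercepts: K1/α12 = 281/1.26 = 223 > K2 = 66.6; K2/α21 = 66.6/1.37 = 48.6 < K1 = 281.
Since the inequalities point opposite ways, species 1 can invade but species 2 cannot.

species 1 excludes species 2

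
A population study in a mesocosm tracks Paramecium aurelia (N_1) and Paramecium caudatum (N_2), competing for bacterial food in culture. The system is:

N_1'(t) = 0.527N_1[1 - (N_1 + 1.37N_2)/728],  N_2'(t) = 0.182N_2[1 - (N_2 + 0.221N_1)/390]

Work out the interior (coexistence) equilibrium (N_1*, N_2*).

Setting both brackets to zero gives the nullclines N_1 + 1.37N_2 = 728 and 0.221N_1 + N_2 = 390.
Substituting N_2 = 390 - 0.221N_1 into the first: N_1(1 - 1.37·0.221) = 728 - 1.37·390.
So N_1* = 194/0.697 = 278, and then N_2* = 390 - 0.221·278 = 329.

N_1* ≈ 278, N_2* ≈ 329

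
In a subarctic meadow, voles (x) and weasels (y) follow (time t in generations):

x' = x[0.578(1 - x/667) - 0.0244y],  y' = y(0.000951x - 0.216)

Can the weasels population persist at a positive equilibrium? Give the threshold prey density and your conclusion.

Threshold x = 227; K > 227, so yes, the predator persists.

The predator equation gives dy/dt > 0 only when x > 0.216/0.000951 = 227.
Without the predator, x → K = 667. Since 667 > 227, the predator can invade and persist.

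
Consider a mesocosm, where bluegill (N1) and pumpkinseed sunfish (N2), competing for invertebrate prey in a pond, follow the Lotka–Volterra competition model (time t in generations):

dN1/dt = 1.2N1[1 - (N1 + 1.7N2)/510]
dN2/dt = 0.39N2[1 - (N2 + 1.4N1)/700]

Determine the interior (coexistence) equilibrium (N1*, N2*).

Setting both brackets to zero gives the nullclines N1 + 1.7N2 = 510 and 1.4N1 + N2 = 700.
Substituting N2 = 700 - 1.4N1 into the first: N1(1 - 1.7·1.4) = 510 - 1.7·700.
So N1* = -680/-1.38 = 493, and then N2* = 700 - 1.4·493 = 10.1.

N1* ≈ 493, N2* ≈ 10.1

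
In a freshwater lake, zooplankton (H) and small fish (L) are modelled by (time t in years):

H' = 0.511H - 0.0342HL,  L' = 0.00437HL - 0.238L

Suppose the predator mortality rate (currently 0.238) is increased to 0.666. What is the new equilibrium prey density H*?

H* ≈ 152

At the interior fixed point, setting dL/dt = 0 with L > 0 fixes H* = (predator death rate)/(HL coefficient) — independent of the other coefficients.
With the change, H* = 0.666/0.00437 = 152; it rises from 54.5.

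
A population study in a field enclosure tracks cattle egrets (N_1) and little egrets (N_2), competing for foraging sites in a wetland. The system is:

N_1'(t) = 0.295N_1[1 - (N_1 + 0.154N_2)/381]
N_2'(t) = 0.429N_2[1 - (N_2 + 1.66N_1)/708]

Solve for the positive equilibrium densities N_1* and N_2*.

N_1* ≈ 365, N_2* ≈ 101

Setting both brackets to zero gives the nullclines N_1 + 0.154N_2 = 381 and 1.66N_1 + N_2 = 708.
Substituting N_2 = 708 - 1.66N_1 into the first: N_1(1 - 0.154·1.66) = 381 - 0.154·708.
So N_1* = 272/0.744 = 365, and then N_2* = 708 - 1.66·365 = 101.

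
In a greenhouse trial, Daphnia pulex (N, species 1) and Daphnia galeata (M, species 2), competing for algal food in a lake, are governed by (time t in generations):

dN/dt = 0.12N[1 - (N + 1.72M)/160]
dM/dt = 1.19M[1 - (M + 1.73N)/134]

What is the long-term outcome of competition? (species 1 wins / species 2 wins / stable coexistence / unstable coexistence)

unstable coexistence (outcome depends on initial conditions)

Compare the nullcline intercepts: K1/α12 = 160/1.72 = 93 < K2 = 134; K2/α21 = 134/1.73 = 77.5 < K1 = 160.
Since both are reversed, neither can invade when rare; the interior point is a saddle.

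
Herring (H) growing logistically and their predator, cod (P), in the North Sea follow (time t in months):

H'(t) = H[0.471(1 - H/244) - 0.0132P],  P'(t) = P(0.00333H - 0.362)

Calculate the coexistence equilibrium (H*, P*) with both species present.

H* ≈ 109, P* ≈ 19.8

From dP/dt = 0 with P > 0: 0.00333H* = 0.362, so H* = 109.
Substitute into dH/dt = 0: 0.471(1 - 109/244) = 0.0132P*.
The bracket is 0.554, giving P* = 0.261/0.0132 = 19.8.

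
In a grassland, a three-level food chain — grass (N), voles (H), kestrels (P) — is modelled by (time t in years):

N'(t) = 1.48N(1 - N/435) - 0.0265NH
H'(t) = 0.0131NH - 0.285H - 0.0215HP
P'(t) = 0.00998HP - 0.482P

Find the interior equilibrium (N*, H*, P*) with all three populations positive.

From dP/dt = 0: 0.00998H* = 0.482, so H* = 48.3.
From dN/dt = 0: 1.48(1 - N*/435) = 0.0265·48.3, giving N* = 435·(1 - 0.865) = 58.8.
From dH/dt = 0: 0.0131·58.8 - 0.285 = 0.0215P*, so P* = 0.486/0.0215 = 22.6.

N* ≈ 58.8, H* ≈ 48.3, P* ≈ 22.6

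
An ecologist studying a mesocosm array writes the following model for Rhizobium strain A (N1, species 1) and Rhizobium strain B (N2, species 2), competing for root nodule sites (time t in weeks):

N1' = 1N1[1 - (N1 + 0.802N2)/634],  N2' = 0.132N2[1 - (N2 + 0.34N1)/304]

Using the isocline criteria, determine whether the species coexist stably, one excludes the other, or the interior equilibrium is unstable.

Compare the nullcline intercepts: K1/α12 = 634/0.802 = 791 > K2 = 304; K2/α21 = 304/0.34 = 894 > K1 = 634.
Since both inequalities hold, each species can invade when rare, so the interior equilibrium is stable.

stable coexistence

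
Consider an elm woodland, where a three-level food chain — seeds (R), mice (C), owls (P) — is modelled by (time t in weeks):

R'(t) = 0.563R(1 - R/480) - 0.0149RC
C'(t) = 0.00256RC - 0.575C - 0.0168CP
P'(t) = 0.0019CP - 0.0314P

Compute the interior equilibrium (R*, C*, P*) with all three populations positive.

R* ≈ 270, C* ≈ 16.5, P* ≈ 6.93

From dP/dt = 0: 0.0019C* = 0.0314, so C* = 16.5.
From dR/dt = 0: 0.563(1 - R*/480) = 0.0149·16.5, giving R* = 480·(1 - 0.437) = 270.
From dC/dt = 0: 0.00256·270 - 0.575 = 0.0168P*, so P* = 0.116/0.0168 = 6.93.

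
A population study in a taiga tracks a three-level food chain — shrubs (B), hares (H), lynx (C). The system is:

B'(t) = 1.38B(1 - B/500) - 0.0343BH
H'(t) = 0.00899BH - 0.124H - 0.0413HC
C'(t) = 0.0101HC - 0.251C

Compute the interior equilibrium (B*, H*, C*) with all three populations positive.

From dC/dt = 0: 0.0101H* = 0.251, so H* = 24.9.
From dB/dt = 0: 1.38(1 - B*/500) = 0.0343·24.9, giving B* = 500·(1 - 0.618) = 191.
From dH/dt = 0: 0.00899·191 - 0.124 = 0.0413C*, so C* = 1.59/0.0413 = 38.6.

B* ≈ 191, H* ≈ 24.9, C* ≈ 38.6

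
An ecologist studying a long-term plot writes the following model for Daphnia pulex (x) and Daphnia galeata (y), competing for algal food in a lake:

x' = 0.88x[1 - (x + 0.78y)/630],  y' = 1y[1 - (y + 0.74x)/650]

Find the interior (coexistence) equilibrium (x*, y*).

x* ≈ 291, y* ≈ 435

Setting both brackets to zero gives the nullclines x + 0.78y = 630 and 0.74x + y = 650.
Substituting y = 650 - 0.74x into the first: x(1 - 0.78·0.74) = 630 - 0.78·650.
So x* = 123/0.423 = 291, and then y* = 650 - 0.74·291 = 435.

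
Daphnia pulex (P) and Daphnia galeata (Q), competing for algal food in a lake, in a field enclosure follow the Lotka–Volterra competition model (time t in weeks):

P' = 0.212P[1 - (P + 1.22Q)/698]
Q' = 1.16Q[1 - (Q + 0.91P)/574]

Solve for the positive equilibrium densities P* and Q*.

Setting both brackets to zero gives the nullclines P + 1.22Q = 698 and 0.91P + Q = 574.
Substituting Q = 574 - 0.91P into the first: P(1 - 1.22·0.91) = 698 - 1.22·574.
So P* = -2.28/-0.11 = 20.7, and then Q* = 574 - 0.91·20.7 = 555.

P* ≈ 20.7, Q* ≈ 555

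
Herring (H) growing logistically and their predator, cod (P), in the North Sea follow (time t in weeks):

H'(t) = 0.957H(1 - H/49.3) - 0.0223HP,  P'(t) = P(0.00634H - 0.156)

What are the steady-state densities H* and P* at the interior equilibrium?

H* ≈ 24.6, P* ≈ 21.5

From dP/dt = 0 with P > 0: 0.00634H* = 0.156, so H* = 24.6.
Substitute into dH/dt = 0: 0.957(1 - 24.6/49.3) = 0.0223P*.
The bracket is 0.501, giving P* = 0.479/0.0223 = 21.5.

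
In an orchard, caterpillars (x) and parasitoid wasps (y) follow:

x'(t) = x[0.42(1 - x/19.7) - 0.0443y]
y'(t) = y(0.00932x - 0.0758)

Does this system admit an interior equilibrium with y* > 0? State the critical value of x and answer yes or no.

The predator equation gives dy/dt > 0 only when x > 0.0758/0.00932 = 8.13.
Without the predator, x → K = 19.7. Since 19.7 > 8.13, the predator can invade and persist.

Threshold x = 8.13; K > 8.13, so yes, the predator persists.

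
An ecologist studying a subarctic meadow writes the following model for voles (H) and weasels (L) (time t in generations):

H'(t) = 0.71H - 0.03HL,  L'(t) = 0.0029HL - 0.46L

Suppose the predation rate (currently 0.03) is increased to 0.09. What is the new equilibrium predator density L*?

At the interior fixed point, setting dH/dt = 0 with H > 0 fixes L* = (prey growth rate)/(HL coefficient) — independent of the other coefficients.
With the change, L* = 0.71/0.09 = 7.89; it falls from 23.7.

L* ≈ 7.89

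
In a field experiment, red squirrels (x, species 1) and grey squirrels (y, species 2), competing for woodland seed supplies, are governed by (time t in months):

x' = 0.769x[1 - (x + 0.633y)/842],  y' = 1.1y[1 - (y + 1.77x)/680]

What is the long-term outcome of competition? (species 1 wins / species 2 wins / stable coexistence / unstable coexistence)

Compare the nullcline intercepts: K1/α12 = 842/0.633 = 1330 > K2 = 680; K2/α21 = 680/1.77 = 384 < K1 = 842.
Since the inequalities point opposite ways, species 1 can invade but species 2 cannot.

species 1 excludes species 2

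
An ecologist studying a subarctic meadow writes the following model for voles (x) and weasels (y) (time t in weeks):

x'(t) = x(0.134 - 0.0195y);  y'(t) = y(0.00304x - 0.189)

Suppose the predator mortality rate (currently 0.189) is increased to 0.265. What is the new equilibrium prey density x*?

x* ≈ 87.2

At the interior fixed point, setting dy/dt = 0 with y > 0 fixes x* = (predator death rate)/(xy coefficient) — independent of the other coefficients.
With the change, x* = 0.265/0.00304 = 87.2; it rises from 62.2.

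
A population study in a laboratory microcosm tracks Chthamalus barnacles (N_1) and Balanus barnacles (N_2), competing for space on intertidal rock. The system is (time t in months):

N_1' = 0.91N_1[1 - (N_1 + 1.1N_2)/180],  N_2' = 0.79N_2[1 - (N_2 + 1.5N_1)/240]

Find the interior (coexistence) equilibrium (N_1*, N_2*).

Setting both brackets to zero gives the nullclines N_1 + 1.1N_2 = 180 and 1.5N_1 + N_2 = 240.
Substituting N_2 = 240 - 1.5N_1 into the first: N_1(1 - 1.1·1.5) = 180 - 1.1·240.
So N_1* = -84/-0.65 = 129, and then N_2* = 240 - 1.5·129 = 46.2.

N_1* ≈ 129, N_2* ≈ 46.2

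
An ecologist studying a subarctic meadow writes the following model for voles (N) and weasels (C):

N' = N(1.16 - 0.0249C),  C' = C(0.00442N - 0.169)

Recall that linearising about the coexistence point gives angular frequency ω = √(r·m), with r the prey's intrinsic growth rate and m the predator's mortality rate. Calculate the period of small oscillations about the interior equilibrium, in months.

Here r = 1.16 and m = 0.169, so r·m = 0.196.
ω = √0.196 = 0.443 per month, hence T = 2π/ω ≈ 14.2 months.

T ≈ 14.2 months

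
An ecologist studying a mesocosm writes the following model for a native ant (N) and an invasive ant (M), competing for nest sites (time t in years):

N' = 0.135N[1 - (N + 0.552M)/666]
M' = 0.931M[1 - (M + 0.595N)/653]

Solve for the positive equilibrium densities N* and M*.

N* ≈ 455, M* ≈ 382

Setting both brackets to zero gives the nullclines N + 0.552M = 666 and 0.595N + M = 653.
Substituting M = 653 - 0.595N into the first: N(1 - 0.552·0.595) = 666 - 0.552·653.
So N* = 306/0.672 = 455, and then M* = 653 - 0.595·455 = 382.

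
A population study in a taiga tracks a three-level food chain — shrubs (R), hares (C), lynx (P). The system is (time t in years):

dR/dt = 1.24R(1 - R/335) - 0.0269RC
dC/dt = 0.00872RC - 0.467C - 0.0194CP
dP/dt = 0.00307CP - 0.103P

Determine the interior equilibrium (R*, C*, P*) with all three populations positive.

From dP/dt = 0: 0.00307C* = 0.103, so C* = 33.6.
From dR/dt = 0: 1.24(1 - R*/335) = 0.0269·33.6, giving R* = 335·(1 - 0.728) = 91.2.
From dC/dt = 0: 0.00872·91.2 - 0.467 = 0.0194P*, so P* = 0.328/0.0194 = 16.9.

R* ≈ 91.2, C* ≈ 33.6, P* ≈ 16.9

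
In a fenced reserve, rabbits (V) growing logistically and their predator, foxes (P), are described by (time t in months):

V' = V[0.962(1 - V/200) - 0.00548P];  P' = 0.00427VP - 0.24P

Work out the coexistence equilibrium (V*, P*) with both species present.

From dP/dt = 0 with P > 0: 0.00427V* = 0.24, so V* = 56.2.
Substitute into dV/dt = 0: 0.962(1 - 56.2/200) = 0.00548P*.
The bracket is 0.719, giving P* = 0.692/0.00548 = 126.

V* ≈ 56.2, P* ≈ 126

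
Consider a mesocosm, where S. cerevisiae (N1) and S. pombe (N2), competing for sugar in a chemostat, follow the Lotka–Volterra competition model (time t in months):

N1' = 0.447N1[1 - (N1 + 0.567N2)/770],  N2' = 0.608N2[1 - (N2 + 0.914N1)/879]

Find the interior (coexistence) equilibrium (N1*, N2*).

Setting both brackets to zero gives the nullclines N1 + 0.567N2 = 770 and 0.914N1 + N2 = 879.
Substituting N2 = 879 - 0.914N1 into the first: N1(1 - 0.567·0.914) = 770 - 0.567·879.
So N1* = 272/0.482 = 564, and then N2* = 879 - 0.914·564 = 364.

N1* ≈ 564, N2* ≈ 364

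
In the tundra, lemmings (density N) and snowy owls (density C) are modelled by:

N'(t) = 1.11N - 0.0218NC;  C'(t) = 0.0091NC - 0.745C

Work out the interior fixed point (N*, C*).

N* ≈ 81.9, C* ≈ 50.9

Set dC/dt = 0 with C > 0: 0.0091N - 0.745 = 0, so N* = 0.745/0.0091 = 81.9.
Set dN/dt = 0 with N > 0: 1.11 - 0.0218C = 0, so C* = 1.11/0.0218 = 50.9.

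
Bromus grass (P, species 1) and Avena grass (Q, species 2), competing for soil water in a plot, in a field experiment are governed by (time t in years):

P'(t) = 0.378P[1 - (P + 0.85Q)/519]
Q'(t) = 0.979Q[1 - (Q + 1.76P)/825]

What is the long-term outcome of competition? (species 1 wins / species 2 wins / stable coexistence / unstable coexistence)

unstable coexistence (outcome depends on initial conditions)

Compare the nullcline intercepts: K1/α12 = 519/0.85 = 611 < K2 = 825; K2/α21 = 825/1.76 = 469 < K1 = 519.
Since both are reversed, neither can invade when rare; the interior point is a saddle.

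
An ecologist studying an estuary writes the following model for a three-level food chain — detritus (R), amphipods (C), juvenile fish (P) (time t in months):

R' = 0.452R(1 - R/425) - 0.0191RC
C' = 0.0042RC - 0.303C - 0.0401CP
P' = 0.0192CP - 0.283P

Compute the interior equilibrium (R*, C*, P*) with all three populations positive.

From dP/dt = 0: 0.0192C* = 0.283, so C* = 14.7.
From dR/dt = 0: 0.452(1 - R*/425) = 0.0191·14.7, giving R* = 425·(1 - 0.623) = 160.
From dC/dt = 0: 0.0042·160 - 0.303 = 0.0401P*, so P* = 0.37/0.0401 = 9.23.

R* ≈ 160, C* ≈ 14.7, P* ≈ 9.23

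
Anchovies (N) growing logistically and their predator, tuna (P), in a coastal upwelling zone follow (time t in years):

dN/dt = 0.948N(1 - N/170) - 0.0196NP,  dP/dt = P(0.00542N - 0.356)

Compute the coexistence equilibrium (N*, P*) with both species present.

From dP/dt = 0 with P > 0: 0.00542N* = 0.356, so N* = 65.7.
Substitute into dN/dt = 0: 0.948(1 - 65.7/170) = 0.0196P*.
The bracket is 0.614, giving P* = 0.582/0.0196 = 29.7.

N* ≈ 65.7, P* ≈ 29.7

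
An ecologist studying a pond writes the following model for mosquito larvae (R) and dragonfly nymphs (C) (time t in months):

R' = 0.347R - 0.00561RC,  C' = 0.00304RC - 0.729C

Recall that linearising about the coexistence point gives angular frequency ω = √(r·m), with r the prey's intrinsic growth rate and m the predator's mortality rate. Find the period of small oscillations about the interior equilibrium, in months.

Here r = 0.347 and m = 0.729, so r·m = 0.253.
ω = √0.253 = 0.503 per month, hence T = 2π/ω ≈ 12.5 months.

T ≈ 12.5 months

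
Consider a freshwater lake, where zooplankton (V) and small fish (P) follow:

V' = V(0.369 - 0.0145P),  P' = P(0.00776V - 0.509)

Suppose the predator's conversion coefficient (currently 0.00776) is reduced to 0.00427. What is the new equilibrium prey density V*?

At the interior fixed point, setting dP/dt = 0 with P > 0 fixes V* = (predator death rate)/(VP coefficient) — independent of the other coefficients.
With the change, V* = 0.509/0.00427 = 119; it rises from 65.6.

V* ≈ 119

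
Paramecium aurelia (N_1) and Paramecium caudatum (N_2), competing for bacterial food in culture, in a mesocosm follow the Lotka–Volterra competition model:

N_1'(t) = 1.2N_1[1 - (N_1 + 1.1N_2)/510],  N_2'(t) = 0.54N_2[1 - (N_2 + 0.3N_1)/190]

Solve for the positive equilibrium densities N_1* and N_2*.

Setting both brackets to zero gives the nullclines N_1 + 1.1N_2 = 510 and 0.3N_1 + N_2 = 190.
Substituting N_2 = 190 - 0.3N_1 into the first: N_1(1 - 1.1·0.3) = 510 - 1.1·190.
So N_1* = 301/0.67 = 449, and then N_2* = 190 - 0.3·449 = 55.2.

N_1* ≈ 449, N_2* ≈ 55.2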